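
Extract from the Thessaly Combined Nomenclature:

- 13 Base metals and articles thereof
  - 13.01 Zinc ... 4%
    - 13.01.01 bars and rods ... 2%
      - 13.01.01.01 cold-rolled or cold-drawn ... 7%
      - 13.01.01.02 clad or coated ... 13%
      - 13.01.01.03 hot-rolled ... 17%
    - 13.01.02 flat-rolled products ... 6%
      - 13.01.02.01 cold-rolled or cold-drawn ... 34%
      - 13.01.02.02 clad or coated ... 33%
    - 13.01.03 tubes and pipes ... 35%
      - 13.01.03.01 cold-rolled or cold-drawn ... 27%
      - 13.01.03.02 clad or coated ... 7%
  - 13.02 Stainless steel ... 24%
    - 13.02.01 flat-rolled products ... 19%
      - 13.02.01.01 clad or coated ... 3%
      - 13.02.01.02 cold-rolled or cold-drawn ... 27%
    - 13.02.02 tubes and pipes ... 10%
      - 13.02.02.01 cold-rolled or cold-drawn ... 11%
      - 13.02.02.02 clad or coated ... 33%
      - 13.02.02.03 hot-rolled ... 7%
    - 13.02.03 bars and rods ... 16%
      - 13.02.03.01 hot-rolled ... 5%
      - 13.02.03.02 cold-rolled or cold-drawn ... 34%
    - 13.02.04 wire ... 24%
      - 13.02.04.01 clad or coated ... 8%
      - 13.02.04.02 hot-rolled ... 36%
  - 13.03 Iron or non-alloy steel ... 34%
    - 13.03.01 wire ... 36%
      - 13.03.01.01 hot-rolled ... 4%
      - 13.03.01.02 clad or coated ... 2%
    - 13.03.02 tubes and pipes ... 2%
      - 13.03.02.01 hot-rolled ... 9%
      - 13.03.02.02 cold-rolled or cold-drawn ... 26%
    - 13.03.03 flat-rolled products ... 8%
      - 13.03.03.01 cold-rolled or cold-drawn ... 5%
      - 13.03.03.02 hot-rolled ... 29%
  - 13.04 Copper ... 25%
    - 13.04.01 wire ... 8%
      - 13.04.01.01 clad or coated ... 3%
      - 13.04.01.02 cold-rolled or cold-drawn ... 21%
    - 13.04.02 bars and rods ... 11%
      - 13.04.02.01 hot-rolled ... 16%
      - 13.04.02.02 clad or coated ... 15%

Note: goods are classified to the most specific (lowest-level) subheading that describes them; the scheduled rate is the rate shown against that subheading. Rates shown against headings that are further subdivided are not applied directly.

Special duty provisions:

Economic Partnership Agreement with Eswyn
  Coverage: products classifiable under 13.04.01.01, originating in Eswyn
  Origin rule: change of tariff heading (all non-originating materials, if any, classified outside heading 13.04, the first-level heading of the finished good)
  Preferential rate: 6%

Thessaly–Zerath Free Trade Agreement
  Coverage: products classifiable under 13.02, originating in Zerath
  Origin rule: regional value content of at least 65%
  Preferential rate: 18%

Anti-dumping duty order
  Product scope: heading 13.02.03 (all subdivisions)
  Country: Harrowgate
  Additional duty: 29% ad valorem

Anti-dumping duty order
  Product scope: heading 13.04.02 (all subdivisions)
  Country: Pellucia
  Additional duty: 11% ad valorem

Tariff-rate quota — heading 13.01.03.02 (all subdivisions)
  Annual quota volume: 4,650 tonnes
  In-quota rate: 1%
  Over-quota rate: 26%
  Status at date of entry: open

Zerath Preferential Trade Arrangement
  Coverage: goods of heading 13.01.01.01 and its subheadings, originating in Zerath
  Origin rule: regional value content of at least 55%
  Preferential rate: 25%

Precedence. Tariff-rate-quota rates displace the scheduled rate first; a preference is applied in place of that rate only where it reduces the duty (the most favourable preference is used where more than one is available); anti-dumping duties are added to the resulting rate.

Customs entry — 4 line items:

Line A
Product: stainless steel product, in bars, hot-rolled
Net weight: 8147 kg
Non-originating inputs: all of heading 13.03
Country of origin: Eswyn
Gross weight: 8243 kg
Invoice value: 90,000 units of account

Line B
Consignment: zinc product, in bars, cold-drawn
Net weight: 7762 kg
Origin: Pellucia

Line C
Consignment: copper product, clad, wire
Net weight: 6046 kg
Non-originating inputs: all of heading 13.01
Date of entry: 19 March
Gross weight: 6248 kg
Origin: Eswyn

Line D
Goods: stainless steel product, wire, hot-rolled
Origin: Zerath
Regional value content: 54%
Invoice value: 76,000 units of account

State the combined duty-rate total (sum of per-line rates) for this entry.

Line A: stainless steel → 13.02; in bars → 13.02.03; hot-rolled → 13.02.03.01. Scheduled 5%. Eswyn agreement on 13.04.01.01: 13.02.03.01 not covered. → 5%.
Line B: zinc → 13.01; in bars → 13.01.01; cold-drawn → 13.01.01.01. Scheduled 7%. No special measure applies. → 7%.
Line C: copper → 13.04; wire → 13.04.01; clad → 13.04.01.01. Scheduled 3%. Eswyn agreement on 13.04.01.01: CTH met → 6% available; preference 6% not lower than 3% → no reduction. → 3%.
Line D: stainless steel → 13.02; wire → 13.02.04; hot-rolled → 13.02.04.02. Scheduled 36%. Zerath agreement on 13.02: RVC < 65%; Zerath agreement on 13.01.01.01: 13.02.04.02 not covered. → 36%.
Sum: 5% + 7% + 3% + 36% = 51%.

51%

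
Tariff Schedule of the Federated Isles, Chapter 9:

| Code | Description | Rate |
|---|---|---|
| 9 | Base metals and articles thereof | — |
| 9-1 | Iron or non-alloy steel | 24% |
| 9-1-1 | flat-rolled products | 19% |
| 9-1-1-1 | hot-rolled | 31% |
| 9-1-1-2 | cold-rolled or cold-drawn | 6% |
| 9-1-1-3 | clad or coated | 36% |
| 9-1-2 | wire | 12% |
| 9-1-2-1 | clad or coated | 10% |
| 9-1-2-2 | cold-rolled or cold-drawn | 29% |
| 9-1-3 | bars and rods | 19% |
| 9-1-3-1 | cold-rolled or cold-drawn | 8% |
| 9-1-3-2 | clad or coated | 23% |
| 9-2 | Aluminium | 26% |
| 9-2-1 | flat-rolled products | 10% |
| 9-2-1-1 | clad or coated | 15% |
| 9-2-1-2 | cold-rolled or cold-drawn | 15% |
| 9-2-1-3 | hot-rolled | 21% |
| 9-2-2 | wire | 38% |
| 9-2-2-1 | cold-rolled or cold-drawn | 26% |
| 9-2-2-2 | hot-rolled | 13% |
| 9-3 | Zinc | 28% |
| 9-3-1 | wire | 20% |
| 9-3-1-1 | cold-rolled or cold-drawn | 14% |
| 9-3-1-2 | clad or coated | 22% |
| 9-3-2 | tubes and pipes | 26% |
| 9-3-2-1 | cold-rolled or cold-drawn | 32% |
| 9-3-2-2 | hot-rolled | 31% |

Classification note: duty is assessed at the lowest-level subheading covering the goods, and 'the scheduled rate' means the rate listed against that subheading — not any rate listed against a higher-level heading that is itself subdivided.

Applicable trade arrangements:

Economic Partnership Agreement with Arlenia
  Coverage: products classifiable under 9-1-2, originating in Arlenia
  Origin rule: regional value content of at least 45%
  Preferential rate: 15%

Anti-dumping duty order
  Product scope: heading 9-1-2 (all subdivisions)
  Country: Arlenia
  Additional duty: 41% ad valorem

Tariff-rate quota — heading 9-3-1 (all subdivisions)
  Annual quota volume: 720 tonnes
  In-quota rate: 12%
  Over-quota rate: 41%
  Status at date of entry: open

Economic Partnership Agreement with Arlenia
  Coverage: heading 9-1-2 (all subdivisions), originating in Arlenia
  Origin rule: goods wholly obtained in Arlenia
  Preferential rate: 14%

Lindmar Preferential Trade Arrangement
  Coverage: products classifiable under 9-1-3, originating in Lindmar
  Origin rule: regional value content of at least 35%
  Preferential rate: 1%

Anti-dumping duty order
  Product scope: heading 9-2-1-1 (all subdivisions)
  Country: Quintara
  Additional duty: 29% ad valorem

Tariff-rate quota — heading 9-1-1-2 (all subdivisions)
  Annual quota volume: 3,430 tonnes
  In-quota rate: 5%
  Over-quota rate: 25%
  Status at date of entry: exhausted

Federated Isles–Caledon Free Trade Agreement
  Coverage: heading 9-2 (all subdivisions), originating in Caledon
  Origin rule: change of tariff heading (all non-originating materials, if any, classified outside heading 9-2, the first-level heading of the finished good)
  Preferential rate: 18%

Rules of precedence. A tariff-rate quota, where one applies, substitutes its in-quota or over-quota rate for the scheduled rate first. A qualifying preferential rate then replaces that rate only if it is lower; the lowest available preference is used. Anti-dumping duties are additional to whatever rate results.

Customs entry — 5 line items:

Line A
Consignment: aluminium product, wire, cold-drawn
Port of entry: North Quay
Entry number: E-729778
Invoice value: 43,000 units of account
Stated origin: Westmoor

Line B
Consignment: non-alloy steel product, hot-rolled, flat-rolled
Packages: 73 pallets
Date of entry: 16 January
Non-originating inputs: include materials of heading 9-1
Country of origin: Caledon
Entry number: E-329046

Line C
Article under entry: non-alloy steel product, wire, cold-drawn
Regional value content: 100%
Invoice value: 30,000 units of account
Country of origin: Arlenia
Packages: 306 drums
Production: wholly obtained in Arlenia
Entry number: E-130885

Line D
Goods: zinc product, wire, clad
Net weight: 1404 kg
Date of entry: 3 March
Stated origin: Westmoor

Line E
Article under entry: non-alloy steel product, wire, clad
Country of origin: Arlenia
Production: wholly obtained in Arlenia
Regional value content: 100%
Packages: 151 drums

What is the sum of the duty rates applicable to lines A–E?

Line A: aluminium → 9-2; wire → 9-2-2; cold-drawn → 9-2-2-1. Scheduled 26%. No special measure applies. → 26%.
Line B: non-alloy steel → 9-1; flat-rolled → 9-1-1; hot-rolled → 9-1-1-1. Scheduled 31%. Caledon agreement on 9-2: 9-1-1-1 not covered. → 31%.
Line C: non-alloy steel → 9-1; wire → 9-1-2; cold-drawn → 9-1-2-2. Scheduled 29%. Arlenia agreement on 9-1-2: RVC ≥ 45% → 15% available; Arlenia agreement on 9-1-2: wholly obtained → 14% available; preferential 14%; anti-dumping (Arlenia, 9-1-2): +41%; total 14% + 41% = 55%. → 55%.
Line D: zinc → 9-3; wire → 9-3-1; clad → 9-3-1-2. Scheduled 22%. quota on 9-3-1 open → in-quota 12%. → 12%.
Line E: non-alloy steel → 9-1; wire → 9-1-2; clad → 9-1-2-1. Scheduled 10%. Arlenia agreement on 9-1-2: RVC ≥ 45% → 15% available; Arlenia agreement on 9-1-2: wholly obtained → 14% available; preference 14% not lower than 10% → no reduction; anti-dumping (Arlenia, 9-1-2): +41%; total 10% + 41% = 51%. → 51%.
Sum: 26% + 31% + 55% + 12% + 51% = 175%.

175%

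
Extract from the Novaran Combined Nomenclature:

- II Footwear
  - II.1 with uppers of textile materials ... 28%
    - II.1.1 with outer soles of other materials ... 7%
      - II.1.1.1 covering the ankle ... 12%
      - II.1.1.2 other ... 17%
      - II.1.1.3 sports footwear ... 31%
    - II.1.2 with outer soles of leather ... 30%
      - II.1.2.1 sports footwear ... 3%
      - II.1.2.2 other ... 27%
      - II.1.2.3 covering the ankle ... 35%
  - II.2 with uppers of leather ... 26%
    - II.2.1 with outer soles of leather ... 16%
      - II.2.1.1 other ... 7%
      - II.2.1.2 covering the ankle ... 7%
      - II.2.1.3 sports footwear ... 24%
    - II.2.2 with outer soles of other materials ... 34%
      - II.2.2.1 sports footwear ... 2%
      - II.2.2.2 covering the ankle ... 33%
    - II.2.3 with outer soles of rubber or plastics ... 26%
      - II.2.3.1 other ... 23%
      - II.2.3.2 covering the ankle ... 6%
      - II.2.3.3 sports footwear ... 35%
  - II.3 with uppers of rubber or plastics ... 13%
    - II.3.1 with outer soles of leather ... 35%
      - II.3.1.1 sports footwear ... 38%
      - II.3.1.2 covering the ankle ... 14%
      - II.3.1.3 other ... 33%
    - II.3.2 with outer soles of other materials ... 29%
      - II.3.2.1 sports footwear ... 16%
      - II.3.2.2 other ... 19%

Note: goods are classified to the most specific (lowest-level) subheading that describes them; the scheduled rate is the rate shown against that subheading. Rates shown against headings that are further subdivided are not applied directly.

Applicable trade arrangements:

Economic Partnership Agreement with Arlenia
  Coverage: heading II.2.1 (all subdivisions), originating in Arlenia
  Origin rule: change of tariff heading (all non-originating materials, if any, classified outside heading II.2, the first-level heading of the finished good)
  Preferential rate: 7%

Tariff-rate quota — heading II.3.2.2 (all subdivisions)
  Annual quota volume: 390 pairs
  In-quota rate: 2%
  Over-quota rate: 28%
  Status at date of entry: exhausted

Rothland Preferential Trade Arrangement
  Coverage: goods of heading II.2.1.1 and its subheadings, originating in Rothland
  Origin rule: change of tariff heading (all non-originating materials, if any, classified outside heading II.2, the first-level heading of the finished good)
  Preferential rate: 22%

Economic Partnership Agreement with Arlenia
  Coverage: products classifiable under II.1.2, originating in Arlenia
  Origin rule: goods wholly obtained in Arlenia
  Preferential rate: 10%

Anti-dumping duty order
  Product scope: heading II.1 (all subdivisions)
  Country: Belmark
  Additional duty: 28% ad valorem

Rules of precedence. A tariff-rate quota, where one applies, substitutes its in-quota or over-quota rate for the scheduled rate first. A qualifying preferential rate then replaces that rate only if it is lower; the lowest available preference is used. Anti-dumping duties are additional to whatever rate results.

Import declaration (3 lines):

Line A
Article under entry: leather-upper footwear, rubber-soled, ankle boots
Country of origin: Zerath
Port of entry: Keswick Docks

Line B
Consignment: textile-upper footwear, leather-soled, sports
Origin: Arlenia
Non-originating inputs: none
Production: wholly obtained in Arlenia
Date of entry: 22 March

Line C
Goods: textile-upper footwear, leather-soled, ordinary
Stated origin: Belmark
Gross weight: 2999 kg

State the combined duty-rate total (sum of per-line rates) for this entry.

Line A: leather-upper → II.2; rubber-soled → II.2.3; ankle boots → II.2.3.2. Scheduled 6%. No special measure applies. → 6%.
Line B: textile-upper → II.1; leather-soled → II.1.2; sports → II.1.2.1. Scheduled 3%. Arlenia agreement on II.2.1: II.1.2.1 not covered; Arlenia agreement on II.1.2: wholly obtained → 10% available; preference 10% not lower than 3% → no reduction. → 3%.
Line C: textile-upper → II.1; leather-soled → II.1.2; ordinary → II.1.2.2. Scheduled 27%. anti-dumping (Belmark, II.1): +28%; total 27% + 28% = 55%. → 55%.
Sum: 6% + 3% + 55% = 64%.

64%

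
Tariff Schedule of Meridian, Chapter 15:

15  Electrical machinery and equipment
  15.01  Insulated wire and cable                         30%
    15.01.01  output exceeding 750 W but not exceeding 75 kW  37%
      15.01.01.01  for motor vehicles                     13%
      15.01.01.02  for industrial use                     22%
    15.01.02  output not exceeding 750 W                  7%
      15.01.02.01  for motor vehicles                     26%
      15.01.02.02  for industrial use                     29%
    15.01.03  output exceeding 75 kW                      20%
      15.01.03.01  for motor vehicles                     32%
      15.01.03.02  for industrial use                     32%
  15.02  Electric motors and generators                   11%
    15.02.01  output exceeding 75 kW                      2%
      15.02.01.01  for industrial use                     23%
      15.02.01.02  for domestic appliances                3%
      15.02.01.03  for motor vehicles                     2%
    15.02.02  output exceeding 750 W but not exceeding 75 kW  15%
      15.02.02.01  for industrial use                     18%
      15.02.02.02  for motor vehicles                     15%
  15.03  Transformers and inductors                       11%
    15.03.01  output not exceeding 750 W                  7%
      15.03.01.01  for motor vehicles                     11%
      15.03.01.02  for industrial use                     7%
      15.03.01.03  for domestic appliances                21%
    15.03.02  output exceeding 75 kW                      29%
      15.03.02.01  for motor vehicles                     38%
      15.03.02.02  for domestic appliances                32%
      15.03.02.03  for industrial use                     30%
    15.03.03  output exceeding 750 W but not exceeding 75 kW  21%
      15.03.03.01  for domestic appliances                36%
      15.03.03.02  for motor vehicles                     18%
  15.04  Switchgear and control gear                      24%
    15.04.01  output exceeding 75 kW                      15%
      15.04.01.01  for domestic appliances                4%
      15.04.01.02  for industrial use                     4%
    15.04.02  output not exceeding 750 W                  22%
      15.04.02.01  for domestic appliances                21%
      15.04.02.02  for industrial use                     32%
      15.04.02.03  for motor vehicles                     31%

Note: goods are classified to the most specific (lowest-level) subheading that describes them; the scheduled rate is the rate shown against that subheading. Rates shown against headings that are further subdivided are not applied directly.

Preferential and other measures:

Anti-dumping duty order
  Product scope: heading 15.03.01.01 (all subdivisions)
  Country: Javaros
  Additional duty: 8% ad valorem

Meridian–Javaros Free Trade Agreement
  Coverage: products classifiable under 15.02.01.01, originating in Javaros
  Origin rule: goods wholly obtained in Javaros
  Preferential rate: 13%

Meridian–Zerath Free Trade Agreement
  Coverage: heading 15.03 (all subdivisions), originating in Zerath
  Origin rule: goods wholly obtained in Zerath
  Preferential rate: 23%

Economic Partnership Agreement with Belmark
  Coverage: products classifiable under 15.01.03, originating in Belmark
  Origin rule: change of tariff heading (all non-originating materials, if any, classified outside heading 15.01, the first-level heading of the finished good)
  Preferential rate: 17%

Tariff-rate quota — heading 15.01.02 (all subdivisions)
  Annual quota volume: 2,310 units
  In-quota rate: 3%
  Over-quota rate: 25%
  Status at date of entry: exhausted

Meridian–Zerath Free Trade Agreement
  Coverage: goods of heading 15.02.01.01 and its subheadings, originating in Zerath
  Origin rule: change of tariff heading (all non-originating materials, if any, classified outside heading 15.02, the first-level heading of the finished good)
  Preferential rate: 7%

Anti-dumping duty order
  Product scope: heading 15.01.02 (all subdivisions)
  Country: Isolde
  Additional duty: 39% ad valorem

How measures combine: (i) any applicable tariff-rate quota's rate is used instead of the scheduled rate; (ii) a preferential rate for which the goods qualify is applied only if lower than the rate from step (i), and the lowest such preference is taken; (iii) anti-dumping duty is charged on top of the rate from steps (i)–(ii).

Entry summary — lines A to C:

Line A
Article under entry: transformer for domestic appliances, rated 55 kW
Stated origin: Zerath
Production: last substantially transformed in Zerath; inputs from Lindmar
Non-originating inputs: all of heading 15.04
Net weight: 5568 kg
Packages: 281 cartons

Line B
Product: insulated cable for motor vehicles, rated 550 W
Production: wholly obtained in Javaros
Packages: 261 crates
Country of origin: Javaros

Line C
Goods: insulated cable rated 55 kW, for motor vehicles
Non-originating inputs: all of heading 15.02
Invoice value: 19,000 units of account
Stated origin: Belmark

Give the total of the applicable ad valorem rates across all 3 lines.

Line A: transformer → 15.03; rated 55 kW → 15.03.03; for domestic appliances → 15.03.03.01. Scheduled 36%. Zerath agreement on 15.03: not wholly obtained; Zerath agreement on 15.02.01.01: 15.03.03.01 not covered. → 36%.
Line B: insulated cable → 15.01; rated 550 W → 15.01.02; for motor vehicles → 15.01.02.01. Scheduled 26%. quota on 15.01.02 exhausted → over-quota 25%; Javaros agreement on 15.02.01.01: 15.01.02.01 not covered. → 25%.
Line C: insulated cable → 15.01; rated 55 kW → 15.01.01; for motor vehicles → 15.01.01.01. Scheduled 13%. Belmark agreement on 15.01.03: 15.01.01.01 not covered. → 13%.
Sum: 36% + 25% + 13% = 74%.

74%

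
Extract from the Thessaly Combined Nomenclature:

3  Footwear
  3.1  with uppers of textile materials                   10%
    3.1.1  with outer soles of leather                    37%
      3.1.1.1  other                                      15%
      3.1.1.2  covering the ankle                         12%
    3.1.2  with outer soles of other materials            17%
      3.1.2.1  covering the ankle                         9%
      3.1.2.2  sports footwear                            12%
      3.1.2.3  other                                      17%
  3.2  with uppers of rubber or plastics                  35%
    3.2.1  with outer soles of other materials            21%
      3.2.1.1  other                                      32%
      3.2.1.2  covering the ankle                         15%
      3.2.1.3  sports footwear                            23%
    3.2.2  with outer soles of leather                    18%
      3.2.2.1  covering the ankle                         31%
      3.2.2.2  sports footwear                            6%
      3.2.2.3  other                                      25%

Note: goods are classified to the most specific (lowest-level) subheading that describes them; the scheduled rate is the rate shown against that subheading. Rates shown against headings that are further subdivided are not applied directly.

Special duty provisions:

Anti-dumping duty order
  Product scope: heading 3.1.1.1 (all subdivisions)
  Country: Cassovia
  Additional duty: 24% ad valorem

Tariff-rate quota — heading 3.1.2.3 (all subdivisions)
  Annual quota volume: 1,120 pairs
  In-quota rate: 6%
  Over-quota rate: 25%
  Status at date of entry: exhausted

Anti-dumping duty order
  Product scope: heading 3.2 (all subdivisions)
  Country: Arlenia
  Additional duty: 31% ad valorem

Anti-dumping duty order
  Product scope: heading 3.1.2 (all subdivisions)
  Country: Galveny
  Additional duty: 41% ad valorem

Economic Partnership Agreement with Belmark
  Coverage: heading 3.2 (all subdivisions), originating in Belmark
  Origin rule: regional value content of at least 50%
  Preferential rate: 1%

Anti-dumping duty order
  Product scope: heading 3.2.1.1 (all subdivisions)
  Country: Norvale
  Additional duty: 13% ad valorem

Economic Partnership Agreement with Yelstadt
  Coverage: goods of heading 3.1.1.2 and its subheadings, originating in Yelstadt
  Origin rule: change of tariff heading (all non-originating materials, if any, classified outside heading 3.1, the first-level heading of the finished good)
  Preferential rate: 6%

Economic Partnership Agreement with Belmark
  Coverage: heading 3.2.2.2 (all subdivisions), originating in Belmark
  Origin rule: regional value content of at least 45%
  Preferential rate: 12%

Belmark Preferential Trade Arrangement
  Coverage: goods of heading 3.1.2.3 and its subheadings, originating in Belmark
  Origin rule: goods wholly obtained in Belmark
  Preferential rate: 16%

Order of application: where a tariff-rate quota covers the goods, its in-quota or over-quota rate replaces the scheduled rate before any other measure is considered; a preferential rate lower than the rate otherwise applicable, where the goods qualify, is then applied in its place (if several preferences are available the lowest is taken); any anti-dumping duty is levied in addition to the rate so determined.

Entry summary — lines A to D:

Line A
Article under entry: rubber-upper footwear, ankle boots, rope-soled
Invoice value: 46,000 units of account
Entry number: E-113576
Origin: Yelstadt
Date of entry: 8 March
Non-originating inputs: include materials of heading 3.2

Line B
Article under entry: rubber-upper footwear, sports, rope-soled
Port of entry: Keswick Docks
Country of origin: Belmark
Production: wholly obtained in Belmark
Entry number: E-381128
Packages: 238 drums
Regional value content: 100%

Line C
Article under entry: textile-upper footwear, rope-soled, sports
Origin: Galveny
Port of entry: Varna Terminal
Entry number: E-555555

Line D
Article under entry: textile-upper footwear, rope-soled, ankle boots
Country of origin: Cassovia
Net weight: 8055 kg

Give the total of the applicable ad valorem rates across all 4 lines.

Line A: rubber-upper → 3.2; rope-soled → 3.2.1; ankle boots → 3.2.1.2. Scheduled 15%. Yelstadt agreement on 3.1.1.2: 3.2.1.2 not covered. → 15%.
Line B: rubber-upper → 3.2; rope-soled → 3.2.1; sports → 3.2.1.3. Scheduled 23%. Belmark agreement on 3.2: RVC ≥ 50% → 1% available; Belmark agreement on 3.2.2.2: 3.2.1.3 not covered; Belmark agreement on 3.1.2.3: 3.2.1.3 not covered; preferential 1%. → 1%.
Line C: textile-upper → 3.1; rope-soled → 3.1.2; sports → 3.1.2.2. Scheduled 12%. anti-dumping (Galveny, 3.1.2): +41%; total 12% + 41% = 53%. → 53%.
Line D: textile-upper → 3.1; rope-soled → 3.1.2; ankle boots → 3.1.2.1. Scheduled 9%. No special measure applies. → 9%.
Sum: 15% + 1% + 53% + 9% = 78%.

78%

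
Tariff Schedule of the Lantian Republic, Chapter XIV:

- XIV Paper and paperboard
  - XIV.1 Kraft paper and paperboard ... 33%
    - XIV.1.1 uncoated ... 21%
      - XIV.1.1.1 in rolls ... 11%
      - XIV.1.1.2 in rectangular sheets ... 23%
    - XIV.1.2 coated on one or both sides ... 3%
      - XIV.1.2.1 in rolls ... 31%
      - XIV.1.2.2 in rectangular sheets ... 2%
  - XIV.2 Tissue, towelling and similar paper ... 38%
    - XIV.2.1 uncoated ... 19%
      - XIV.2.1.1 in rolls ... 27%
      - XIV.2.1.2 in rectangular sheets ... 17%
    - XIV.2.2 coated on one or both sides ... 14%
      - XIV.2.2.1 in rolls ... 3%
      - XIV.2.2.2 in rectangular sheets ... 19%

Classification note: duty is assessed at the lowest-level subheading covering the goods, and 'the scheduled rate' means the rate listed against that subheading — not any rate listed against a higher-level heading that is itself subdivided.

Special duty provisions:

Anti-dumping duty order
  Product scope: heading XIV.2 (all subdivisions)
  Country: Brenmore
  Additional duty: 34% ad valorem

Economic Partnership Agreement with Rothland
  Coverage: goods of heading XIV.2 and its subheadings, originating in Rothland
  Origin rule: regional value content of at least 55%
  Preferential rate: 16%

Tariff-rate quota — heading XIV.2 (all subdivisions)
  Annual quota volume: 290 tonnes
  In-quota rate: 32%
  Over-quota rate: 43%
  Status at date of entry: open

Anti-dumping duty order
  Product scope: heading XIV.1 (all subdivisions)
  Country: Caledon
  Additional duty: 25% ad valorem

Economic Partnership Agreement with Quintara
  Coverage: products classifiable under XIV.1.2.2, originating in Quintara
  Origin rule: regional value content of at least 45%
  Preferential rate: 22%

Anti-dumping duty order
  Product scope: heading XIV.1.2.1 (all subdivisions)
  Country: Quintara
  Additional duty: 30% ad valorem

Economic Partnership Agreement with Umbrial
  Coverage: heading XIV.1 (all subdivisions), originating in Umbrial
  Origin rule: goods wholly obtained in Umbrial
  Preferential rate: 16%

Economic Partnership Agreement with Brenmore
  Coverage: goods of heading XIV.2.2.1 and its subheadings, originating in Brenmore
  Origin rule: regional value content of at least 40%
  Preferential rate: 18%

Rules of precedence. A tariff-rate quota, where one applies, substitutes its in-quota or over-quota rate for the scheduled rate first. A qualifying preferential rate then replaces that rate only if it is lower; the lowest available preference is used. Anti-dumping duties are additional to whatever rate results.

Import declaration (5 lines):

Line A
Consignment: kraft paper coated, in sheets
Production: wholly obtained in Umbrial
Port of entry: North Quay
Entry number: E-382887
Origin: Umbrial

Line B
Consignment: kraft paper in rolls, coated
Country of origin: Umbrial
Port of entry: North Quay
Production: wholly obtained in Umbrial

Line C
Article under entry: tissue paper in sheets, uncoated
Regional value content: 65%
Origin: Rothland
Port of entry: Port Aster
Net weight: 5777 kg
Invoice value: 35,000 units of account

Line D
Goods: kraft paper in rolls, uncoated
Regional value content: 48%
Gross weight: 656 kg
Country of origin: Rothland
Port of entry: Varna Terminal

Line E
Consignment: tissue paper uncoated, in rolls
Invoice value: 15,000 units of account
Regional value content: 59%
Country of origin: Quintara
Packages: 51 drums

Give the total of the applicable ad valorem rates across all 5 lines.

Line A: kraft paper → XIV.1; coated → XIV.1.2; in sheets → XIV.1.2.2. Scheduled 2%. Umbrial agreement on XIV.1: wholly obtained → 16% available; preference 16% not lower than 2% → no reduction. → 2%.
Line B: kraft paper → XIV.1; coated → XIV.1.2; in rolls → XIV.1.2.1. Scheduled 31%. Umbrial agreement on XIV.1: wholly obtained → 16% available; preferential 16%. → 16%.
Line C: tissue paper → XIV.2; uncoated → XIV.2.1; in sheets → XIV.2.1.2. Scheduled 17%. quota on XIV.2 open → in-quota 32%; Rothland agreement on XIV.2: RVC ≥ 55% → 16% available; preferential 16%. → 16%.
Line D: kraft paper → XIV.1; uncoated → XIV.1.1; in rolls → XIV.1.1.1. Scheduled 11%. Rothland agreement on XIV.2: XIV.1.1.1 not covered. → 11%.
Line E: tissue paper → XIV.2; uncoated → XIV.2.1; in rolls → XIV.2.1.1. Scheduled 27%. quota on XIV.2 open → in-quota 32%; Quintara agreement on XIV.1.2.2: XIV.2.1.1 not covered. → 32%.
Sum: 2% + 16% + 16% + 11% + 32% = 77%.

77%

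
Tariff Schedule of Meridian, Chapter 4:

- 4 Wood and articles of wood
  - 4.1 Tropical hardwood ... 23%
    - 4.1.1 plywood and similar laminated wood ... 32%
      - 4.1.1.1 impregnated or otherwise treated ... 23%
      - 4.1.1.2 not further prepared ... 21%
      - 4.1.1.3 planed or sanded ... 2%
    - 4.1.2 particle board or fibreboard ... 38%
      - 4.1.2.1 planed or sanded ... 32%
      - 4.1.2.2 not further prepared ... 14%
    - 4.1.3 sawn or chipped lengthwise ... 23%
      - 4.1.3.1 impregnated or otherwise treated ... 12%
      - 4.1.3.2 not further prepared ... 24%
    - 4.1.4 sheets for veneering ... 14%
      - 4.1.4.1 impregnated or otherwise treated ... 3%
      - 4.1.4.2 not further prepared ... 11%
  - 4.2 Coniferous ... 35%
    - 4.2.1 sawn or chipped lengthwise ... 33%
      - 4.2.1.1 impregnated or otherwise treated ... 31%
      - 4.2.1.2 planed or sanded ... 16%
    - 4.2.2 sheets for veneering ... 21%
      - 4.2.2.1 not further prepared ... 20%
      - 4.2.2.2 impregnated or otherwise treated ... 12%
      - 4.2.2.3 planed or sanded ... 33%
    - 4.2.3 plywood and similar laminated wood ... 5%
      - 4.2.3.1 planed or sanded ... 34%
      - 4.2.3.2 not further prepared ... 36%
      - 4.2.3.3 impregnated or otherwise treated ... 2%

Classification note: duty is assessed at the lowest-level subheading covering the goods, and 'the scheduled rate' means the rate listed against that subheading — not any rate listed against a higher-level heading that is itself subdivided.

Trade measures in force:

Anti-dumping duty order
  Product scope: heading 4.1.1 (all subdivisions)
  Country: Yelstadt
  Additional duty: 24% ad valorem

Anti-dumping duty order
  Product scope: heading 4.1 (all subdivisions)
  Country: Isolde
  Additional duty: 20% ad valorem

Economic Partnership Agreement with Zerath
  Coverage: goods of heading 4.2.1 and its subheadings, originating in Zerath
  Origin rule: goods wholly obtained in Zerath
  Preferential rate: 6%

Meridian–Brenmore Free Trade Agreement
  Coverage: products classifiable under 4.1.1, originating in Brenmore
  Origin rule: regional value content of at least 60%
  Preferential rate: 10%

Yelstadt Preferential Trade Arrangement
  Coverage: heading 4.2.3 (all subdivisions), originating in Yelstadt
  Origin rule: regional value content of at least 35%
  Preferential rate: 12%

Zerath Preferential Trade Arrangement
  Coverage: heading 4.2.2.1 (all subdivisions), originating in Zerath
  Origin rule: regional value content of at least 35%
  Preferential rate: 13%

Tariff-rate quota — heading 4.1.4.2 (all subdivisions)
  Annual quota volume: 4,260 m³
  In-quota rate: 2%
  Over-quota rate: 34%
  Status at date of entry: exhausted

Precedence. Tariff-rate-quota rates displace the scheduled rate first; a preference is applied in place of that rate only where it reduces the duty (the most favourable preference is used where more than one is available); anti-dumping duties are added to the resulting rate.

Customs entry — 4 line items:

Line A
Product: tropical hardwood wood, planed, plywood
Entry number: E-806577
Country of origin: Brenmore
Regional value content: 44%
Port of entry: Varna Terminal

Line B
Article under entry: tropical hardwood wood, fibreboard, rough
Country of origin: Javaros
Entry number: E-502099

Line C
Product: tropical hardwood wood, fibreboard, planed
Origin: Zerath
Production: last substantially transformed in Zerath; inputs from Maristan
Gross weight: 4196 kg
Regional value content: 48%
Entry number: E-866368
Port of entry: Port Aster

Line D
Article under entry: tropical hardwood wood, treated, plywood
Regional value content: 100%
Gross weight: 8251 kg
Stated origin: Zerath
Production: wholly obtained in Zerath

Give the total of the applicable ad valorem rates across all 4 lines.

Line A: tropical hardwood → 4.1; plywood → 4.1.1; planed → 4.1.1.3. Scheduled 2%. Brenmore agreement on 4.1.1: RVC < 60%. → 2%.
Line B: tropical hardwood → 4.1; fibreboard → 4.1.2; rough → 4.1.2.2. Scheduled 14%. No special measure applies. → 14%.
Line C: tropical hardwood → 4.1; fibreboard → 4.1.2; planed → 4.1.2.1. Scheduled 32%. Zerath agreement on 4.2.1: 4.1.2.1 not covered; Zerath agreement on 4.2.2.1: 4.1.2.1 not covered. → 32%.
Line D: tropical hardwood → 4.1; plywood → 4.1.1; treated → 4.1.1.1. Scheduled 23%. Zerath agreement on 4.2.1: 4.1.1.1 not covered; Zerath agreement on 4.2.2.1: 4.1.1.1 not covered. → 23%.
Sum: 2% + 14% + 32% + 23% = 71%.

71%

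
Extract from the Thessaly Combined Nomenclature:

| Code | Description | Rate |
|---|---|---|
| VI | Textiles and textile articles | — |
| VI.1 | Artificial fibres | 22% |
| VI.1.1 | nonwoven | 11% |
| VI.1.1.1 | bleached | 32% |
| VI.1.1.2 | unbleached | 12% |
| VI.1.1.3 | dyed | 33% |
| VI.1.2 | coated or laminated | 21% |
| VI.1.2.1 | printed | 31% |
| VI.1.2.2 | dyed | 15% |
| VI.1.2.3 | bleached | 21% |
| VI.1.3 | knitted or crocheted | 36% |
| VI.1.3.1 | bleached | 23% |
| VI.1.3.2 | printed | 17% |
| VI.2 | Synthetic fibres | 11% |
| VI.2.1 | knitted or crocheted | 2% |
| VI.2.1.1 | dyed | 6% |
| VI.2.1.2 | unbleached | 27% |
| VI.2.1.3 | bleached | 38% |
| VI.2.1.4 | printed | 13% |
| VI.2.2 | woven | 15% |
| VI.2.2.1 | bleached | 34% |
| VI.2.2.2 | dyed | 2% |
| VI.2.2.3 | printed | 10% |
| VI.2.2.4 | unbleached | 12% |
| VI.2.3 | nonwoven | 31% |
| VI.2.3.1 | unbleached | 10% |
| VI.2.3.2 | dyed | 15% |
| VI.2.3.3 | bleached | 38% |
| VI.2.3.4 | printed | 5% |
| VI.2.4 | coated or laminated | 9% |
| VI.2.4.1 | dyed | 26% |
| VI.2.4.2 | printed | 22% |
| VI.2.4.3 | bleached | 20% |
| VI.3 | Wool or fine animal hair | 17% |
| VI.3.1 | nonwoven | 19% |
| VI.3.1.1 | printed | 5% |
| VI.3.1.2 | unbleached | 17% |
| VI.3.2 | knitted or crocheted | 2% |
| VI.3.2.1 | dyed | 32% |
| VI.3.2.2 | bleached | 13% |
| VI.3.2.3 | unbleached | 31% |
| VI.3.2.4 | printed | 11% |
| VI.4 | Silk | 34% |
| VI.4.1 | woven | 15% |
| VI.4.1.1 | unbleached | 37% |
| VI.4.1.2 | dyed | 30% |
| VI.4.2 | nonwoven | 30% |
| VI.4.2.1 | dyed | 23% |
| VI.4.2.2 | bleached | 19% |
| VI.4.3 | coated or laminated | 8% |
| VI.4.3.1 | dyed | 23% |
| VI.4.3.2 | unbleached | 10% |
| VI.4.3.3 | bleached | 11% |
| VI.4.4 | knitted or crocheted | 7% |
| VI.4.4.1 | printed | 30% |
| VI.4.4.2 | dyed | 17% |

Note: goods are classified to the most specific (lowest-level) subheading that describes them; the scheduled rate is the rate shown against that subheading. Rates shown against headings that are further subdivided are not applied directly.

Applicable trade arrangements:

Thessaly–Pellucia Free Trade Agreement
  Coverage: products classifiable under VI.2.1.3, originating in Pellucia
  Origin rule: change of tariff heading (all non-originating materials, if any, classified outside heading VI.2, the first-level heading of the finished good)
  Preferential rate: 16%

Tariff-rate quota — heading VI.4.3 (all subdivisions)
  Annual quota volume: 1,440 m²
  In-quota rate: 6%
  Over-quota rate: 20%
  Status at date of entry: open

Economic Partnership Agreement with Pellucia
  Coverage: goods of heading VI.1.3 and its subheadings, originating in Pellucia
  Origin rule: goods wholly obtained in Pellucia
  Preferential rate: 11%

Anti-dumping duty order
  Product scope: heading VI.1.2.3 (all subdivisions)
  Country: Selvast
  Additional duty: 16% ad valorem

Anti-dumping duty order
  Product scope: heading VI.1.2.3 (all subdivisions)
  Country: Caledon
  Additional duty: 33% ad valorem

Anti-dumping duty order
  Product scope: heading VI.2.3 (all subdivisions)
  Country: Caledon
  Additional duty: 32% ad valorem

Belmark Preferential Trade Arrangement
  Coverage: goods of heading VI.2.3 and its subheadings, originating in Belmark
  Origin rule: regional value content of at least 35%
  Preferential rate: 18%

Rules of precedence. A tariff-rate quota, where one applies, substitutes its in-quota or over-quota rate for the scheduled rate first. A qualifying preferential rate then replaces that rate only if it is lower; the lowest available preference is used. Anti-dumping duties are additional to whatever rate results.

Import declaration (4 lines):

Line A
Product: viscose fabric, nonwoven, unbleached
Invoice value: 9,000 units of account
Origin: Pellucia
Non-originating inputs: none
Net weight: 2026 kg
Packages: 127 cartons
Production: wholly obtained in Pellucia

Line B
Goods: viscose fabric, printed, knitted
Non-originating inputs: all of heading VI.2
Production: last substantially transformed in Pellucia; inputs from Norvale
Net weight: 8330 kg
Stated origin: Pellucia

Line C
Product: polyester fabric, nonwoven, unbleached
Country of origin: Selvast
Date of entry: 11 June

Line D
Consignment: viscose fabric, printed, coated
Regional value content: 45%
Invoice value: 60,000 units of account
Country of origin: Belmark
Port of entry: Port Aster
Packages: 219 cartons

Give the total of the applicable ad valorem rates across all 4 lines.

Line A: viscose → VI.1; nonwoven → VI.1.1; unbleached → VI.1.1.2. Scheduled 12%. Pellucia agreement on VI.2.1.3: VI.1.1.2 not covered; Pellucia agreement on VI.1.3: VI.1.1.2 not covered. → 12%.
Line B: viscose → VI.1; knitted → VI.1.3; printed → VI.1.3.2. Scheduled 17%. Pellucia agreement on VI.2.1.3: VI.1.3.2 not covered; Pellucia agreement on VI.1.3: not wholly obtained. → 17%.
Line C: polyester → VI.2; nonwoven → VI.2.3; unbleached → VI.2.3.1. Scheduled 10%. No special measure applies. → 10%.
Line D: viscose → VI.1; coated → VI.1.2; printed → VI.1.2.1. Scheduled 31%. Belmark agreement on VI.2.3: VI.1.2.1 not covered. → 31%.
Sum: 12% + 17% + 10% + 31% = 70%.

70%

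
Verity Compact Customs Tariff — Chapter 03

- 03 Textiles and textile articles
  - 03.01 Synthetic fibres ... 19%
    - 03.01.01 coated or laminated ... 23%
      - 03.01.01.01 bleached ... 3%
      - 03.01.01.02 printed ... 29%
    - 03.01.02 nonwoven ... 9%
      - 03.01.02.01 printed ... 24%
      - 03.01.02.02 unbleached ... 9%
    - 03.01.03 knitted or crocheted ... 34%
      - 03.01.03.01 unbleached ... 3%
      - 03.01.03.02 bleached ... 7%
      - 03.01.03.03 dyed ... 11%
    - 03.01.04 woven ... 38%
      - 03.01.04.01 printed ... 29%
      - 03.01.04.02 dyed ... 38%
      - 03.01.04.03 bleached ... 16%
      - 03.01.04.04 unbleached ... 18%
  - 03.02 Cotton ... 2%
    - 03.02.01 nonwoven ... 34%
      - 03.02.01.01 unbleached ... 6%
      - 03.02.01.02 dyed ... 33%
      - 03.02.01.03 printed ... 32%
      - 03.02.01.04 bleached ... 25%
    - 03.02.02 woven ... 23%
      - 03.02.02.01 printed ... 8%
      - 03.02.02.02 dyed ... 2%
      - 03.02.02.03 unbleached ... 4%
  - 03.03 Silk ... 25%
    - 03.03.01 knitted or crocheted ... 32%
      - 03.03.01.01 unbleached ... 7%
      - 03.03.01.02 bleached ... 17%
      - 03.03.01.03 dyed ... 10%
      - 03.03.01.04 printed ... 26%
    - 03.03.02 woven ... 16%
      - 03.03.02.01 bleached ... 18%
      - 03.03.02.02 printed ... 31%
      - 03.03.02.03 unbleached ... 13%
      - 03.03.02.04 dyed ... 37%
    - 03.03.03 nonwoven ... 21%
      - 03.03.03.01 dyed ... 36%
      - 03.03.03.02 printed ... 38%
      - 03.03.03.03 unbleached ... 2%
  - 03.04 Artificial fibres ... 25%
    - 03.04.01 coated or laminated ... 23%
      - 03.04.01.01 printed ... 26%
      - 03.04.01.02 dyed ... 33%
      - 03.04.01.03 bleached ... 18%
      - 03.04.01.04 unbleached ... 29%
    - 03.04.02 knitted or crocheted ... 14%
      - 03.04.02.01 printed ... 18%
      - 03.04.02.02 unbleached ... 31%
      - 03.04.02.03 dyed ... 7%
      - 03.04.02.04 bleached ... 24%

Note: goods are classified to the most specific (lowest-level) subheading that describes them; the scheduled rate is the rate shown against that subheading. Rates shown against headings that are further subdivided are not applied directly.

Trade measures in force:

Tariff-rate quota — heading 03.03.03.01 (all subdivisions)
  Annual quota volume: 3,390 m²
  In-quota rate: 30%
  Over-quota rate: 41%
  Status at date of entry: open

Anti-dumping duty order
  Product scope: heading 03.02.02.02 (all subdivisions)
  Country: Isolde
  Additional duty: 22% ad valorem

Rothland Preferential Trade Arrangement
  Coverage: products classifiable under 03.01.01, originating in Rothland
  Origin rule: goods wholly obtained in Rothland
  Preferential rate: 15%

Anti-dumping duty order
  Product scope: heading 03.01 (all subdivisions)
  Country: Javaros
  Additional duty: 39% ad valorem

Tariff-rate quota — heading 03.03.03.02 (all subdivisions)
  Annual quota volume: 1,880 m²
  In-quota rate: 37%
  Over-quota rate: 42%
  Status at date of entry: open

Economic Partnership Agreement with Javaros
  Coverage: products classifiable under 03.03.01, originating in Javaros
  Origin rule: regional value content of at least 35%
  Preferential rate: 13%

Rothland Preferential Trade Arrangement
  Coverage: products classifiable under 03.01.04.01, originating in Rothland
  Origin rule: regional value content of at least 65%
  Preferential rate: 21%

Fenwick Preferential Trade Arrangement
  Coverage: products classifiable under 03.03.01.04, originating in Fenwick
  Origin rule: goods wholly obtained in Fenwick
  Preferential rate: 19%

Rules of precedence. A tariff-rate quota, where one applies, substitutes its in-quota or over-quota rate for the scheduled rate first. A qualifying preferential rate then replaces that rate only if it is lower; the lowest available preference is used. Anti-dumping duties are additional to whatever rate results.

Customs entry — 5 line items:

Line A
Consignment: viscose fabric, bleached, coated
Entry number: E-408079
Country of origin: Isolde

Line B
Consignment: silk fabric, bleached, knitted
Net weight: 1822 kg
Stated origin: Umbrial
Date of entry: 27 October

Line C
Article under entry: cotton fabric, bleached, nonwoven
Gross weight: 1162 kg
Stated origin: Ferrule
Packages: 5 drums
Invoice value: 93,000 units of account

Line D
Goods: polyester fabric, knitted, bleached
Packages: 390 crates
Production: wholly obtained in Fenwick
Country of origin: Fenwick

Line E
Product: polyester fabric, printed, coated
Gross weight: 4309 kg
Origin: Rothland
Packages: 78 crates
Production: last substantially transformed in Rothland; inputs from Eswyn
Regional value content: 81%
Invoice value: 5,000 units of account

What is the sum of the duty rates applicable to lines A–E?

Line A: viscose → 03.04; coated → 03.04.01; bleached → 03.04.01.03. Scheduled 18%. No special measure applies. → 18%.
Line B: silk → 03.03; knitted → 03.03.01; bleached → 03.03.01.02. Scheduled 17%. No special measure applies. → 17%.
Line C: cotton → 03.02; nonwoven → 03.02.01; bleached → 03.02.01.04. Scheduled 25%. No special measure applies. → 25%.
Line D: polyester → 03.01; knitted → 03.01.03; bleached → 03.01.03.02. Scheduled 7%. Fenwick agreement on 03.03.01.04: 03.01.03.02 not covered. → 7%.
Line E: polyester → 03.01; coated → 03.01.01; printed → 03.01.01.02. Scheduled 29%. Rothland agreement on 03.01.01: not wholly obtained; Rothland agreement on 03.01.04.01: 03.01.01.02 not covered. → 29%.
Sum: 18% + 17% + 25% + 7% + 29% = 96%.

96%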